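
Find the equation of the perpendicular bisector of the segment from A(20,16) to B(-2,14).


Midpoint = (9, 15)
Slope of AB = dy/dx = -2/(-22) = 0.0909
Perp slope = -dx/dy = -22/2 = -11.0000
b = My - (perp slope)*Mx = 15 + (-22*9)/(-2) = 15 + 99.0000 = 114.0000

y = -11.0000x + 114.0000


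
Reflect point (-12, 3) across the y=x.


Reflection rule for y=x: (y, x)
(-12, 3) -> (3, -12)

(3, -12)


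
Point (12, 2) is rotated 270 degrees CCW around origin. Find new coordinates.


cos(270) = 0, sin(270) = -1
x' = 12*0 - 2*(-1) = 2
y' = 12*(-1) + 2*0 = -12

(2, -12)


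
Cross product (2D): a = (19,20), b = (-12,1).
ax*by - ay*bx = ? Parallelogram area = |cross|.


cross = 19*1 - 20*(-12) = 19 + 240 = 259
Parallelogram area = |259| = 259

cross = 259, parallelogram area = 259


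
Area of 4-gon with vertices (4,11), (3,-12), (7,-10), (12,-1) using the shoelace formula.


sum(xi*y_{i+1}) = 4*(-12) + 3*(-10) + 7*(-1) + 12*11 = 47
sum(yi*x_{i+1}) = 11*3 - 12*7 - 10*12 - 1*4 = -175
Area = |47 + 175|/2 = 222/2 = 111.0000

111.0000 sq units


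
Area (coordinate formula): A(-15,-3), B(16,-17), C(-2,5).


-15*(-17-5) = 330
16*(5+ 3) = 128
-2*(-3+ 17) = -28
sum = 430
Area = |430|/2 = 215.0000

215.0000 sq units


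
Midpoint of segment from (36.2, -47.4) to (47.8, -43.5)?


Mx = (36.2 + 47.8)/2 = 84.0/2 = 42.0000
My = (-47.4 - 43.5)/2 = -90.9/2 = -45.4500

(42.0000, -45.4500)


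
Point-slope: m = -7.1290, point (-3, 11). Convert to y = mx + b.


y - 11 = -7.1290(x + 3)
y = -7.1290x + 11 + 7.1290*(-3)
y = -7.1290x - 10.3870

y = -7.1290x - 10.3870


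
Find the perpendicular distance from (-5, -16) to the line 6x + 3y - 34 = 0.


|6*(-5) + 3*(-16) - 34| = |-112| = 112
sqrt(36 + 9) = sqrt(45) = 6.7082
d = 112/sqrt(45) = 16.6960

16.6960


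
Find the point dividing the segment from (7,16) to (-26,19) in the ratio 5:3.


Px = (5*(-26) + 3*7)/8 = -109/8 = -13.6250
Py = (5*19 + 3*16)/8 = 143/8 = 17.8750

P = (-13.6250, 17.8750)


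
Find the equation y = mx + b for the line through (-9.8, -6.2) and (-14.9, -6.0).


m = (0.2)/(-5.1) = -0.0392
b = y1 - m*x1 = -6.2 - (0.2*(-9.8))/(-5.1) = -6.2 - 0.3843 = -6.5843

y = -0.0392x - 6.5843


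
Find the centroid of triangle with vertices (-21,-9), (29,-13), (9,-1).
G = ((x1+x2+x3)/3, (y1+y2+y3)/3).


Gx = (-21+29+9)/3 = 17/3 = 5.6667
Gy = (-9- 13- 1)/3 = -23/3 = -7.6667

G = (5.6667, -7.6667)


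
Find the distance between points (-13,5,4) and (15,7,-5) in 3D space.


dx=28, dy=2, dz=-9
d = sqrt(784+4+81) = sqrt(869) = 29.4788

29.4788


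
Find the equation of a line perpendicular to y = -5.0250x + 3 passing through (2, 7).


Perpendicular slope = -1/m1 = -1/(-5.0250) = 0.1990
b2 = y0 - m2*x0 = 7 + 2/(-5.0250) = 7 - 0.3980 = 6.6020

y = 0.1990x + 6.6020


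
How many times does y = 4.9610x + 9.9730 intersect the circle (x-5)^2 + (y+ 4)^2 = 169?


Substitute y = 4.9610x + 9.9730: (x-5)^2 + (4.9610x+9.9730+ 4)^2 = 169
Expand to Ax^2 + Bx + C = 0, where b-k = 13.973
A = 1+m^2 = 25.611521
B = 2(m(b-k) - h) = 2(4.9610*13.973 - 5) = 128.640106
C = h^2 + (b-k)^2 - r^2 = 25 + 195.244729 - 169 = 51.244729
disc = B^2-4AC = 16548.2769 - 5249.8218 = 11298.4551
disc > 0

2 intersection points


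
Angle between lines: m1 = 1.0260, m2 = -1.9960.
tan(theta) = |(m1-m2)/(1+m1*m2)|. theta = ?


m1-m2 = 3.022
1+m1*m2 = -1.047896
tan(theta) = |3.022/(-1.047896)| = 2.883874
theta = arctan(|3.022/(-1.047896)|) = 70.8757 degrees (acute angle)

70.8757 degrees


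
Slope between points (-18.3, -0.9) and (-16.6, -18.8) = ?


dy = -18.8 + 0.9 = -17.9
dx = -16.6 + 18.3 = 1.7
m = -17.9/1.7 = -10.5294

m = -10.5294


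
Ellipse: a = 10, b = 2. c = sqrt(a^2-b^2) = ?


c^2 = 10^2 - 2^2 = 100 - 4 = 96
c = sqrt(96) = 9.7980

c = 9.7980


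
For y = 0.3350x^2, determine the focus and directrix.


a = 0.3350
1/(4a) = 0.7463
Focus = (0, 0.7463)
Directrix: y = -0.7463

Focus = (0, 0.7463), Directrix: y = -0.7463


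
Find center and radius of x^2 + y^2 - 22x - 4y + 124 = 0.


h = -D/2 = 22/2 = 11
k = -E/2 = 4/2 = 2
r^2 = h^2 + k^2 - F = 121 + 4 - 124 = 1
r = 1

Center (11, 2), radius = 1


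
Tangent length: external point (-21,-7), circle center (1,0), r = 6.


d = sqrt((-21-1)^2 + (-7-0)^2) = sqrt(484+49) = 23.0868
L = sqrt(533.0000 - 36) = sqrt(497.0000) = 22.2935

22.2935


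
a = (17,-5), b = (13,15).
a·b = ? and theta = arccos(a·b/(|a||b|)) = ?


a·b = 17*13 - 5*15 = 221 - 75 = 146
|a| = sqrt(289+25) = 17.7200
|b| = sqrt(169+225) = 19.8494
cos(theta) = 146/(sqrt(314)*sqrt(394)) = 146/sqrt(123716) = 0.415088
theta = arccos(146/sqrt(123716)) = 65.4752 degrees

a·b = 146, theta = 65.4752 deg


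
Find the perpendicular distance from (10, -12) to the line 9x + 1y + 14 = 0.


|9*10 + 1*(-12) + 14| = |92| = 92
sqrt(81 + 1) = sqrt(82) = 9.0554
d = 92/sqrt(82) = 10.1597

10.1597


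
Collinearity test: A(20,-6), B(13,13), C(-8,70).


20*(13-70) + 13*(70+ 6) - 8*(-6-13)
= -1140 + 988 + 152 = 0

Yes, collinear (determinant = 0)


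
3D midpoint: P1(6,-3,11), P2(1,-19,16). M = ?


Mx = (6+1)/2 = 3.5000
My = (-3- 19)/2 = -11.0000
Mz = (11+16)/2 = 13.5000

M = (3.5000, -11.0000, 13.5000)


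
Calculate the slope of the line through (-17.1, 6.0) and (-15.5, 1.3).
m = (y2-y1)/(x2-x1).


dy = 1.3 - 6.0 = -4.7
dx = -15.5 + 17.1 = 1.6
m = -4.7/1.6 = -2.9375

m = -2.9375


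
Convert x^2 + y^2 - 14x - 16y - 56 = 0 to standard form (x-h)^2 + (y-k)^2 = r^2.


h = -D/2 = 14/2 = 7
k = -E/2 = 16/2 = 8
r^2 = h^2 + k^2 - F = 49 + 64 + 56 = 169
r = 13

Center (7, 8), radius = 13


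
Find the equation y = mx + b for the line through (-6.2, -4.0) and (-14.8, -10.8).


m = (-6.8)/(-8.6) = 0.7907
b = y1 - m*x1 = -4.0 - (-6.8*(-6.2))/(-8.6) = -4.0 + 4.9023 = 0.9023

y = 0.7907x + 0.9023


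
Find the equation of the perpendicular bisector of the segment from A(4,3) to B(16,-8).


Midpoint = (10, -2.5)
Slope of AB = dy/dx = -11/12 = -0.9167
Perp slope = -dx/dy = 12/11 = 1.0909
b = My - (perp slope)*Mx = -2.5 + (12*10)/(-11) = -2.5 - 10.9091 = -13.4091

y = 1.0909x - 13.4091


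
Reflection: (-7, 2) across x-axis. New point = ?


Reflection rule for x-axis: (x, -y)
(-7, 2) -> (-7, -2)

(-7, -2)


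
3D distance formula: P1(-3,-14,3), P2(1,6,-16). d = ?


dx=4, dy=20, dz=-19
d = sqrt(16+400+361) = sqrt(777) = 27.8747

27.8747


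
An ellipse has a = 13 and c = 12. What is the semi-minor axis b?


b^2 = 13^2 - (12)^2 = 169 - 144 = 25
b = sqrt(25) = 5

b = 5


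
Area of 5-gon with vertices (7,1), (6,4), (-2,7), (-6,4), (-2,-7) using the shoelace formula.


sum(xi*y_{i+1}) = 7*4 + 6*7 - 2*4 - 6*(-7) - 2*1 = 102
sum(yi*x_{i+1}) = 1*6 + 4*(-2) + 7*(-6) + 4*(-2) - 7*7 = -101
Area = |102 + 101|/2 = 203/2 = 101.5000

101.5000 sq units


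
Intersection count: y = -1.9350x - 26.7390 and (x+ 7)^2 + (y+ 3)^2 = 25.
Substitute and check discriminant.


Substitute y = -1.9350x - 26.7390: (x+ 7)^2 + (-1.9350x- 26.7390+ 3)^2 = 25
Expand to Ax^2 + Bx + C = 0, where b-k = -23.739
A = 1+m^2 = 4.744225
B = 2(m(b-k) - h) = 2(-1.9350*(-23.739) + 7) = 105.86993
C = h^2 + (b-k)^2 - r^2 = 49 + 563.540121 - 25 = 587.540121
disc = B^2-4AC = 11208.4421 - 11149.6901 = 58.7520
disc > 0

2 intersection points


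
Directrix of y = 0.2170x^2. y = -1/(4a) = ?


a = 0.2170
1/(4a) = 1.1521
directrix: y = -1.1521 = -1.1521

y = -1.1521


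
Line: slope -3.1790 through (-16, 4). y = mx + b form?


y - 4 = -3.1790(x + 16)
y = -3.1790x + 4 + 3.1790*(-16)
y = -3.1790x - 46.8640

y = -3.1790x - 46.8640


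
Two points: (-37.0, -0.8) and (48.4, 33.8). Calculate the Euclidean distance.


dx = 48.4 + 37.0 = 85.4
dy = 33.8 + 0.8 = 34.6
d = sqrt(7293.16 + 1197.16) = sqrt(8490.32) = 92.1429

92.1429


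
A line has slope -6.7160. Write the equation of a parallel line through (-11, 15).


Parallel lines have equal slopes.
m2 = -6.7160
b2 = 15 + 6.7160*(-11) = -58.8760

y = -6.7160x - 58.8760


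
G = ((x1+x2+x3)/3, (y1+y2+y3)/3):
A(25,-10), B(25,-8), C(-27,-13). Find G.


Gx = (25+25- 27)/3 = 23/3 = 7.6667
Gy = (-10- 8- 13)/3 = -31/3 = -10.3333

G = (7.6667, -10.3333)


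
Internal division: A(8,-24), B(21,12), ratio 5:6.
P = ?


Px = (5*21 + 6*8)/11 = 153/11 = 13.9091
Py = (5*12 + 6*(-24))/11 = -84/11 = -7.6364

P = (13.9091, -7.6364)


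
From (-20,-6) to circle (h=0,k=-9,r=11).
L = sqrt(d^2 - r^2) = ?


d = sqrt((-20-0)^2 + (-6+ 9)^2) = sqrt(400+9) = 20.2237
L = sqrt(409.0000 - 121) = sqrt(288.0000) = 16.9706

16.9706


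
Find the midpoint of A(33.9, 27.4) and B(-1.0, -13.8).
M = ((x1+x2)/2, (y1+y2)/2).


Mx = (33.9 - 1.0)/2 = 32.9/2 = 16.4500
My = (27.4 - 13.8)/2 = 13.6/2 = 6.8000

(16.4500, 6.8000)


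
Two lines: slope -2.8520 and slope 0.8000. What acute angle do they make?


m1-m2 = -3.652
1+m1*m2 = -1.2816
tan(theta) = |-3.652/(-1.2816)| = 2.849563
theta = arctan(|-3.652/(-1.2816)|) = 70.6624 degrees (acute angle)

70.6624 degrees


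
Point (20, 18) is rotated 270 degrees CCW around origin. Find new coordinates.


cos(270) = 0, sin(270) = -1
x' = 20*0 - 18*(-1) = 18
y' = 20*(-1) + 18*0 = -20

(18, -20)


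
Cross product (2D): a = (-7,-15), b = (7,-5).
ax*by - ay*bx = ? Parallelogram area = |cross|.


cross = -7*(-5) + 15*7 = 35 + 105 = 140
Parallelogram area = |140| = 140

cross = 140, parallelogram area = 140


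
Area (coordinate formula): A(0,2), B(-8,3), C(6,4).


0*(3-4) = 0
-8*(4-2) = -16
6*(2-3) = -6
sum = -22
Area = |-22|/2 = 11.0000

11.0000 sq units


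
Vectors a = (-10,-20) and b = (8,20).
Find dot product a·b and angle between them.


a·b = -10*8 - 20*20 = -80 - 400 = -480
|a| = sqrt(100+400) = 22.3607
|b| = sqrt(64+400) = 21.5407
cos(theta) = -480/(sqrt(500)*sqrt(464)) = -480/sqrt(232000) = -0.996546
theta = arccos(-480/sqrt(232000)) = 175.2364 degrees

a·b = -480, theta = 175.2364 deg


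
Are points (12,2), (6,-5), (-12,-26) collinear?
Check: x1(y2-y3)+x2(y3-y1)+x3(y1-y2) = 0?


12*(-5+ 26) + 6*(-26-2) - 12*(2+ 5)
= 252 - 168 - 84 = 0

Yes, collinear (determinant = 0)


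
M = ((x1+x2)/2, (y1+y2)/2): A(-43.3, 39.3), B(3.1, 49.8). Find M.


Mx = (-43.3 + 3.1)/2 = -40.2/2 = -20.1000
My = (39.3 + 49.8)/2 = 89.1/2 = 44.5500

(-20.1000, 44.5500)


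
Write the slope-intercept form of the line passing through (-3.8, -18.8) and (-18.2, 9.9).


m = (28.7)/(-14.4) = -1.9931
b = y1 - m*x1 = -18.8 - (28.7*(-3.8))/(-14.4) = -18.8 - 7.5736 = -26.3736

y = -1.9931x - 26.3736


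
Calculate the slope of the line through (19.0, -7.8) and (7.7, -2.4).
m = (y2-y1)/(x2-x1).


dy = -2.4 + 7.8 = 5.4
dx = 7.7 - 19.0 = -11.3
m = 5.4/(-11.3) = -0.4779

m = -0.4779


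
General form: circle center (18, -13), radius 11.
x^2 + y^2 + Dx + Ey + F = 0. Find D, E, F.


(x-18)^2 + (y+ 13)^2 = 11^2
D = -2h = -36, E = -2k = 26
F = h^2+k^2-r^2 = 324+169-121 = 372

D = -36, E = 26, F = 372


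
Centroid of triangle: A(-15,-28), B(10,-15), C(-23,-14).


Gx = (-15+10- 23)/3 = -28/3 = -9.3333
Gy = (-28- 15- 14)/3 = -57/3 = -19.0000

G = (-9.3333, -19.0000)


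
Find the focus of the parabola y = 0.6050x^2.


a = 0.6050
4a = 2.4200
focus = (0, 1/2.4200) = (0, 0.4132)

Focus = (0, 0.4132)


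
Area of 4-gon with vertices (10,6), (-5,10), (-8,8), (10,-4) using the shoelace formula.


sum(xi*y_{i+1}) = 10*10 - 5*8 - 8*(-4) + 10*6 = 152
sum(yi*x_{i+1}) = 6*(-5) + 10*(-8) + 8*10 - 4*10 = -70
Area = |152 + 70|/2 = 222/2 = 111.0000

111.0000 sq units


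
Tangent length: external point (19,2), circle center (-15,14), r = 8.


d = sqrt((19+ 15)^2 + (2-14)^2) = sqrt(1156+144) = 36.0555
L = sqrt(1300.0000 - 64) = sqrt(1236.0000) = 35.1568

35.1568


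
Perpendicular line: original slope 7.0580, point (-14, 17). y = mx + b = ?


Perpendicular slope = -1/m1 = -1/7.0580 = -0.1417
b2 = y0 - m2*x0 = 17 - 14/7.0580 = 17 - 1.9836 = 15.0164

y = -0.1417x + 15.0164


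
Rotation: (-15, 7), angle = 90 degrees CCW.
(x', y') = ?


cos(90) = 0, sin(90) = 1
x' = -15*0 - 7*1 = -7
y' = -15*1 + 7*0 = -15

(-7, -15)


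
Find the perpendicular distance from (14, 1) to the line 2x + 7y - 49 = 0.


|2*14 + 7*1 - 49| = |-14| = 14
sqrt(4 + 49) = sqrt(53) = 7.2801
d = 14/sqrt(53) = 1.9230

1.9230


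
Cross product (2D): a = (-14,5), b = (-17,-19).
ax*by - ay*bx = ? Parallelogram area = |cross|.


cross = -14*(-19) - 5*(-17) = 266 + 85 = 351
Parallelogram area = |351| = 351

cross = 351, parallelogram area = 351


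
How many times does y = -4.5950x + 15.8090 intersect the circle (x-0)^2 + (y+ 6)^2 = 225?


Substitute y = -4.5950x + 15.8090: (x-0)^2 + (-4.5950x+15.8090+ 6)^2 = 225
Expand to Ax^2 + Bx + C = 0, where b-k = 21.809
A = 1+m^2 = 22.114025
B = 2(m(b-k) - h) = 2(-4.5950*21.809 - 0) = -200.42471
C = h^2 + (b-k)^2 - r^2 = 0 + 475.632481 - 225 = 250.632481
disc = B^2-4AC = 40170.0644 - 22169.9718 = 18000.0926
disc > 0

2 intersection points


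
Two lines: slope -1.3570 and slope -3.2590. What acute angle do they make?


m1-m2 = 1.902
1+m1*m2 = 5.422463
tan(theta) = |1.902/5.422463| = 0.350763
theta = arctan(|1.902/5.422463|) = 19.3290 degrees (acute angle)

19.3290 degrees


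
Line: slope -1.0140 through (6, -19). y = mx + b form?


y + 19 = -1.0140(x - 6)
y = -1.0140x - 19 + 1.0140*6
y = -1.0140x - 12.9160

y = -1.0140x - 12.9160


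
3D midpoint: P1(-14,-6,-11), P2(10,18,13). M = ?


Mx = (-14+10)/2 = -2.0000
My = (-6+18)/2 = 6.0000
Mz = (-11+13)/2 = 1.0000

M = (-2.0000, 6.0000, 1.0000)


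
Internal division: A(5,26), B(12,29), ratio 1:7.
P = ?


Px = (1*12 + 7*5)/8 = 47/8 = 5.8750
Py = (1*29 + 7*26)/8 = 211/8 = 26.3750

P = (5.8750, 26.3750)


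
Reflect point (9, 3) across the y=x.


Reflection rule for y=x: (y, x)
(9, 3) -> (3, 9)

(3, 9)


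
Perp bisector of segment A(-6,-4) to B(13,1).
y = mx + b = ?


Midpoint = (3.5, -1.5)
Slope of AB = dy/dx = 5/19 = 0.2632
Perp slope = -dx/dy = -19/5 = -3.8000
b = My - (perp slope)*Mx = -1.5 + (19*3.5)/5 = -1.5 + 13.3000 = 11.8000

y = -3.8000x + 11.8000


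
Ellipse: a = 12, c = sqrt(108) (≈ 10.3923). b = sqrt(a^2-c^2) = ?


b^2 = 12^2 - (sqrt(108))^2 = 144 - 108 = 36
b = sqrt(36) = 6

b = 6


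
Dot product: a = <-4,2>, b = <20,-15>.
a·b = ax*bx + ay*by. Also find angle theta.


a·b = -4*20 + 2*(-15) = -80 - 30 = -110
|a| = sqrt(16+4) = 4.4721
|b| = sqrt(400+225) = 25.0000
cos(theta) = -110/(sqrt(20)*sqrt(625)) = -110/sqrt(12500) = -0.983870
theta = arccos(-110/sqrt(12500)) = 169.6952 degrees

a·b = -110, theta = 169.6952 deg


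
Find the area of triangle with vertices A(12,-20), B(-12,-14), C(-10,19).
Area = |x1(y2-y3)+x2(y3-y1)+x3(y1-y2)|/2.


12*(-14-19) = -396
-12*(19+ 20) = -468
-10*(-20+ 14) = 60
sum = -804
Area = |-804|/2 = 402.0000

402.0000 sq units


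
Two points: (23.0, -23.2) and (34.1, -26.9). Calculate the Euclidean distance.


dx = 34.1 - 23.0 = 11.1
dy = -26.9 + 23.2 = -3.7
d = sqrt(123.21 + 13.69) = sqrt(136.9) = 11.7004

11.7004


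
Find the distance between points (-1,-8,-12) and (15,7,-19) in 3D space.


dx=16, dy=15, dz=-7
d = sqrt(256+225+49) = sqrt(530) = 23.0217

23.0217


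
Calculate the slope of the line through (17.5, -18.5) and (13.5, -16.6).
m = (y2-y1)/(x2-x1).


dy = -16.6 + 18.5 = 1.9
dx = 13.5 - 17.5 = -4.0
m = 1.9/(-4.0) = -0.4750

m = -0.4750


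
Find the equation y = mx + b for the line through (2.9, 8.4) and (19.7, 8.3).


m = (-0.1)/(16.8) = -0.0060
b = y1 - m*x1 = 8.4 - (-0.1*2.9)/(16.8) = 8.4 + 0.0173 = 8.4173

y = -0.0060x + 8.4173


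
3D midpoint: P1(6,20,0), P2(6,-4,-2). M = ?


Mx = (6+6)/2 = 6.0000
My = (20- 4)/2 = 8.0000
Mz = (0- 2)/2 = -1.0000

M = (6.0000, 8.0000, -1.0000)


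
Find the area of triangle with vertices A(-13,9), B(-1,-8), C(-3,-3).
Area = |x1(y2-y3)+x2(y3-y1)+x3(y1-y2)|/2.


-13*(-8+ 3) = 65
-1*(-3-9) = 12
-3*(9+ 8) = -51
sum = 26
Area = |26|/2 = 13.0000

13.0000 sq units


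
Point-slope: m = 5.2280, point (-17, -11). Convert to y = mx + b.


y + 11 = 5.2280(x + 17)
y = 5.2280x - 11 - 5.2280*(-17)
y = 5.2280x + 77.8760

y = 5.2280x + 77.8760


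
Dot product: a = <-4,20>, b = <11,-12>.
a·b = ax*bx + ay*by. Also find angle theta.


a·b = -4*11 + 20*(-12) = -44 - 240 = -284
|a| = sqrt(16+400) = 20.3961
|b| = sqrt(121+144) = 16.2788
cos(theta) = -284/(sqrt(416)*sqrt(265)) = -284/sqrt(110240) = -0.855360
theta = arccos(-284/sqrt(110240)) = 148.7995 degrees

a·b = -284, theta = 148.7995 deg


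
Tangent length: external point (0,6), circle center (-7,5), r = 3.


d = sqrt((0+ 7)^2 + (6-5)^2) = sqrt(49+1) = 7.0711
L = sqrt(50.0000 - 9) = sqrt(41.0000) = 6.4031

6.4031


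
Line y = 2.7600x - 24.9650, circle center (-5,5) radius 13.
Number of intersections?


Substitute y = 2.7600x - 24.9650: (x+ 5)^2 + (2.7600x- 24.9650-5)^2 = 169
Expand to Ax^2 + Bx + C = 0, where b-k = -29.965
A = 1+m^2 = 8.6176
B = 2(m(b-k) - h) = 2(2.7600*(-29.965) + 5) = -155.4068
C = h^2 + (b-k)^2 - r^2 = 25 + 897.901225 - 169 = 753.901225
disc = B^2-4AC = 24151.2735 - 25987.2768 = -1836.0033
disc < 0

0 intersection points


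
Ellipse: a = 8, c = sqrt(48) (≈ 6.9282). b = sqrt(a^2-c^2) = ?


b^2 = 8^2 - (sqrt(48))^2 = 64 - 48 = 16
b = sqrt(16) = 4

b = 4


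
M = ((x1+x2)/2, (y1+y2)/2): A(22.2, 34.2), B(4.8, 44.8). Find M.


Mx = (22.2 + 4.8)/2 = 27.0/2 = 13.5000
My = (34.2 + 44.8)/2 = 79.0/2 = 39.5000

(13.5000, 39.5000)


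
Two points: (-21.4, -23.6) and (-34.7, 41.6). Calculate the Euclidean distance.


dx = -34.7 + 21.4 = -13.3
dy = 41.6 + 23.6 = 65.2
d = sqrt(176.89 + 4251.04) = sqrt(4427.93) = 66.5427

66.5427


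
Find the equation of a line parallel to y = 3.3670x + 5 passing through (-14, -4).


Parallel lines have equal slopes.
m2 = 3.3670
b2 = -4 - 3.3670*(-14) = 43.1380

y = 3.3670x + 43.1380


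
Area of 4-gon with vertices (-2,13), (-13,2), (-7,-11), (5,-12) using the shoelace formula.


sum(xi*y_{i+1}) = -2*2 - 13*(-11) - 7*(-12) + 5*13 = 288
sum(yi*x_{i+1}) = 13*(-13) + 2*(-7) - 11*5 - 12*(-2) = -214
Area = |288 + 214|/2 = 502/2 = 251.0000

251.0000 sq units


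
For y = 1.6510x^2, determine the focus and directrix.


a = 1.6510
1/(4a) = 0.1514
Focus = (0, 0.1514)
Directrix: y = -0.1514

Focus = (0, 0.1514), Directrix: y = -0.1514


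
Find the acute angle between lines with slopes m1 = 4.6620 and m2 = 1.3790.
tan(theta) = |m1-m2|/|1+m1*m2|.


m1-m2 = 3.283
1+m1*m2 = 7.428898
tan(theta) = |3.283/7.428898| = 0.441923
theta = arctan(|3.283/7.428898|) = 23.8417 degrees (acute angle)

23.8417 degrees


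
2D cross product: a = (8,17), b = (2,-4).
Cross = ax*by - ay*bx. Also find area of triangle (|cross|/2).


cross = 8*(-4) - 17*2 = -32 - 34 = -66
Triangle area = |-66|/2 = 66/2 = 33.0000

cross = -66, triangle area = 33.0000


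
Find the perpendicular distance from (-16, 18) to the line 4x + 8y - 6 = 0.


|4*(-16) + 8*18 - 6| = |74| = 74
sqrt(16 + 64) = sqrt(80) = 8.9443
d = 74/sqrt(80) = 8.2735

8.2735


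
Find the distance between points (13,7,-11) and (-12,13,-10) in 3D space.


dx=-25, dy=6, dz=1
d = sqrt(625+36+1) = sqrt(662) = 25.7294

25.7294


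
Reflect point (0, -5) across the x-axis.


Reflection rule for x-axis: (x, -y)
(0, -5) -> (0, 5)

(0, 5)


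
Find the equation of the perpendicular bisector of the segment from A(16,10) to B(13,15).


Midpoint = (14.5, 12.5)
Slope of AB = dy/dx = 5/(-3) = -1.6667
Perp slope = -dx/dy = 3/5 = 0.6000
b = My - (perp slope)*Mx = 12.5 + (-3*14.5)/5 = 12.5 - 8.7000 = 3.8000

y = 0.6000x + 3.8000


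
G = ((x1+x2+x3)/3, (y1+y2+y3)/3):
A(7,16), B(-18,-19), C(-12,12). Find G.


Gx = (7- 18- 12)/3 = -23/3 = -7.6667
Gy = (16- 19+12)/3 = 9/3 = 3.0000

G = (-7.6667, 3.0000)


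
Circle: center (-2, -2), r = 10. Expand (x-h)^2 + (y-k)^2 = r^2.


(x+ 2)^2 + (y+ 2)^2 = 10^2
D = -2h = 4, E = -2k = 4
F = h^2+k^2-r^2 = 4+4-100 = -92

x^2 + y^2 + 4x + 4y - 92 = 0


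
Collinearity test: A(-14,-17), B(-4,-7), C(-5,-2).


-14*(-7+ 2) - 4*(-2+ 17) - 5*(-17+ 7)
= 70 - 60 + 50 = 60

No, not collinear (determinant = 60)


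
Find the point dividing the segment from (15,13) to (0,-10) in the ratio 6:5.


Px = (6*0 + 5*15)/11 = 75/11 = 6.8182
Py = (6*(-10) + 5*13)/11 = 5/11 = 0.4545

P = (6.8182, 0.4545)


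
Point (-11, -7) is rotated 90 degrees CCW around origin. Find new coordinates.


cos(90) = 0, sin(90) = 1
x' = -11*0 + 7*1 = 7
y' = -11*1 - 7*0 = -11

(7, -11)


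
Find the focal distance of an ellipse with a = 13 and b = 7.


c^2 = 13^2 - 7^2 = 169 - 49 = 120
c = sqrt(120) = 10.9545

c = 10.9545


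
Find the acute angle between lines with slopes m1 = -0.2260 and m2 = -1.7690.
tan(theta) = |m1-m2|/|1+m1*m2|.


m1-m2 = 1.543
1+m1*m2 = 1.399794
tan(theta) = |1.543/1.399794| = 1.102305
theta = arctan(|1.543/1.399794|) = 47.7860 degrees (acute angle)

47.7860 degrees


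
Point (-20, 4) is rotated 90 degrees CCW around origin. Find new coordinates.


cos(90) = 0, sin(90) = 1
x' = -20*0 - 4*1 = -4
y' = -20*1 + 4*0 = -20

(-4, -20)


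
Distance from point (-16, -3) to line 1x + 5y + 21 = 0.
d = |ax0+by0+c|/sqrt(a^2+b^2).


|1*(-16) + 5*(-3) + 21| = |-10| = 10
sqrt(1 + 25) = sqrt(26) = 5.0990
d = 10/sqrt(26) = 1.9612

1.9612


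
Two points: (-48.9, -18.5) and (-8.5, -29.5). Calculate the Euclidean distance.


dx = -8.5 + 48.9 = 40.4
dy = -29.5 + 18.5 = -11.0
d = sqrt(1632.16 + 121.0) = sqrt(1753.16) = 41.8708

41.8708


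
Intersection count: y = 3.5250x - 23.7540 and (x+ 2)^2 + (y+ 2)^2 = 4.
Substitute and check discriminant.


Substitute y = 3.5250x - 23.7540: (x+ 2)^2 + (3.5250x- 23.7540+ 2)^2 = 4
Expand to Ax^2 + Bx + C = 0, where b-k = -21.754
A = 1+m^2 = 13.425625
B = 2(m(b-k) - h) = 2(3.5250*(-21.754) + 2) = -149.3657
C = h^2 + (b-k)^2 - r^2 = 4 + 473.236516 - 4 = 473.236516
disc = B^2-4AC = 22310.1123 - 25413.9840 = -3103.8717
disc < 0

0 intersection points


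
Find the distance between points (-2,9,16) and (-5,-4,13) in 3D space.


dx=-3, dy=-13, dz=-3
d = sqrt(9+169+9) = sqrt(187) = 13.6748

13.6748


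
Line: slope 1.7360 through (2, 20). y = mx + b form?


y - 20 = 1.7360(x - 2)
y = 1.7360x + 20 - 1.7360*2
y = 1.7360x + 16.5280

y = 1.7360x + 16.5280


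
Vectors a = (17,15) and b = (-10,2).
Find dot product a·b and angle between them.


a·b = 17*(-10) + 15*2 = -170 + 30 = -140
|a| = sqrt(289+225) = 22.6716
|b| = sqrt(100+4) = 10.1980
cos(theta) = -140/(sqrt(514)*sqrt(104)) = -140/sqrt(53456) = -0.605522
theta = arccos(-140/sqrt(53456)) = 127.2664 degrees

a·b = -140, theta = 127.2664 deg


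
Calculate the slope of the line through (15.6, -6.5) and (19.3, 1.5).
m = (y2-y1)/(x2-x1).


dy = 1.5 + 6.5 = 8.0
dx = 19.3 - 15.6 = 3.7
m = 8.0/3.7 = 2.1622

m = 2.1622


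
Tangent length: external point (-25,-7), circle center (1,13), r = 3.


d = sqrt((-25-1)^2 + (-7-13)^2) = sqrt(676+400) = 32.8024
L = sqrt(1076.0000 - 9) = sqrt(1067.0000) = 32.6650

32.6650


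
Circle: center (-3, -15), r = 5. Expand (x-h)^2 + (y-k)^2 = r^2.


(x+ 3)^2 + (y+ 15)^2 = 5^2
D = -2h = 6, E = -2k = 30
F = h^2+k^2-r^2 = 9+225-25 = 209

x^2 + y^2 + 6x + 30y + 209 = 0


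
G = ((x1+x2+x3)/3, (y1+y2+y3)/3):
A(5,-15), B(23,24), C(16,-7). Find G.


Gx = (5+23+16)/3 = 44/3 = 14.6667
Gy = (-15+24- 7)/3 = 2/3 = 0.6667

G = (14.6667, 0.6667)


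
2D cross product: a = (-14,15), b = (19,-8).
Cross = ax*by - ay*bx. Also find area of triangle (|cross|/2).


cross = -14*(-8) - 15*19 = 112 - 285 = -173
Triangle area = |-173|/2 = 173/2 = 86.5000

cross = -173, triangle area = 86.5000


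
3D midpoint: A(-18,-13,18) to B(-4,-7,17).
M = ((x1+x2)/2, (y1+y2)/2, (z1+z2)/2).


Mx = (-18- 4)/2 = -11.0000
My = (-13- 7)/2 = -10.0000
Mz = (18+17)/2 = 17.5000

M = (-11.0000, -10.0000, 17.5000)


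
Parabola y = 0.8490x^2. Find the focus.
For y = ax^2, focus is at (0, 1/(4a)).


a = 0.8490
4a = 3.3960
focus = (0, 1/3.3960) = (0, 0.2945)

Focus = (0, 0.2945)


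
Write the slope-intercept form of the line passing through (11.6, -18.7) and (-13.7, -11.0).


m = (7.7)/(-25.3) = -0.3043
b = y1 - m*x1 = -18.7 - (7.7*11.6)/(-25.3) = -18.7 + 3.5304 = -15.1696

y = -0.3043x - 15.1696


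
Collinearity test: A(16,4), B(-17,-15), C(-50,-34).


16*(-15+ 34) - 17*(-34-4) - 50*(4+ 15)
= 304 + 646 - 950 = 0

Yes, collinear (determinant = 0)


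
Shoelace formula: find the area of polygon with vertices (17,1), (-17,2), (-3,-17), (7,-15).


sum(xi*y_{i+1}) = 17*2 - 17*(-17) - 3*(-15) + 7*1 = 375
sum(yi*x_{i+1}) = 1*(-17) + 2*(-3) - 17*7 - 15*17 = -397
Area = |375 + 397|/2 = 772/2 = 386.0000

386.0000 sq units


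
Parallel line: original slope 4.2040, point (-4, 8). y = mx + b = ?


Parallel lines have equal slopes.
m2 = 4.2040
b2 = 8 - 4.2040*(-4) = 24.8160

y = 4.2040x + 24.8160


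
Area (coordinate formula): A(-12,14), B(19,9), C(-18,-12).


-12*(9+ 12) = -252
19*(-12-14) = -494
-18*(14-9) = -90
sum = -836
Area = |-836|/2 = 418.0000

418.0000 sq units


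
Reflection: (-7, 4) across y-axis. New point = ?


Reflection rule for y-axis: (-x, y)
(-7, 4) -> (7, 4)

(7, 4)


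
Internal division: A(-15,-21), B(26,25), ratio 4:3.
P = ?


Px = (4*26 + 3*(-15))/7 = 59/7 = 8.4286
Py = (4*25 + 3*(-21))/7 = 37/7 = 5.2857

P = (8.4286, 5.2857)


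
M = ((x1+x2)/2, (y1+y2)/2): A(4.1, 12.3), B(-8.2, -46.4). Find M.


Mx = (4.1 - 8.2)/2 = -4.1/2 = -2.0500
My = (12.3 - 46.4)/2 = -34.1/2 = -17.0500

(-2.0500, -17.0500)


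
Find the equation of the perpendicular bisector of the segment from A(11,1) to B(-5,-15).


Midpoint = (3, -7)
Slope of AB = dy/dx = -16/(-16) = 1.0000
Perp slope = -dx/dy = -16/16 = -1.0000
b = My - (perp slope)*Mx = -7 + (-16*3)/(-16) = -7 + 3.0000 = -4.0000

y = -1.0000x - 4.0000


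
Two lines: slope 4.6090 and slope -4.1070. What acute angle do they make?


m1-m2 = 8.716
1+m1*m2 = -17.929163
tan(theta) = |8.716/(-17.929163)| = 0.486135
theta = arctan(|8.716/(-17.929163)|) = 25.9260 degrees (acute angle)

25.9260 degrees


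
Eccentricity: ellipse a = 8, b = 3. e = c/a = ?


c = sqrt(64-9) = sqrt(55) = 7.4162
e = c/a = sqrt(55)/8 = 0.9270

e = 0.9270


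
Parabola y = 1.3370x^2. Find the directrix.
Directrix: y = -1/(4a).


a = 1.3370
1/(4a) = 0.1870
directrix: y = -0.1870 = -0.1870

y = -0.1870


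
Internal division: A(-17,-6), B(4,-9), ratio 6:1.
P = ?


Px = (6*4 + 1*(-17))/7 = 7/7 = 1.0000
Py = (6*(-9) + 1*(-6))/7 = -60/7 = -8.5714

P = (1.0000, -8.5714)


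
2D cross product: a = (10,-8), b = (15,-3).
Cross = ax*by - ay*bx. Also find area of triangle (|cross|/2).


cross = 10*(-3) + 8*15 = -30 + 120 = 90
Triangle area = |90|/2 = 90/2 = 45.0000

cross = 90, triangle area = 45.0000


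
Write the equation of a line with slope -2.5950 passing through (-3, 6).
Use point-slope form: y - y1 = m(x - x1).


y - 6 = -2.5950(x + 3)
y = -2.5950x + 6 + 2.5950*(-3)
y = -2.5950x - 1.7850

y = -2.5950x - 1.7850


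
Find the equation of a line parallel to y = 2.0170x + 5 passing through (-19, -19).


Parallel lines have equal slopes.
m2 = 2.0170
b2 = -19 - 2.0170*(-19) = 19.3230

y = 2.0170x + 19.3230


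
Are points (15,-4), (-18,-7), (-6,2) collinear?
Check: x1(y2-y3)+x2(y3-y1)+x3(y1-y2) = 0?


15*(-7-2) - 18*(2+ 4) - 6*(-4+ 7)
= -135 - 108 - 18 = -261

No, not collinear (determinant = -261)


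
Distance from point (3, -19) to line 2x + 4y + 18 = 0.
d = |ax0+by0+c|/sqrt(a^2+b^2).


|2*3 + 4*(-19) + 18| = |-52| = 52
sqrt(4 + 16) = sqrt(20) = 4.4721
d = 52/sqrt(20) = 11.6276

11.6276


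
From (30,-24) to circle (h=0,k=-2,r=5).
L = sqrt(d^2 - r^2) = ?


d = sqrt((30-0)^2 + (-24+ 2)^2) = sqrt(900+484) = 37.2022
L = sqrt(1384.0000 - 25) = sqrt(1359.0000) = 36.8646

36.8646


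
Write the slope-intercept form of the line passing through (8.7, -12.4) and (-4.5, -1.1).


m = (11.3)/(-13.2) = -0.8561
b = y1 - m*x1 = -12.4 - (11.3*8.7)/(-13.2) = -12.4 + 7.4477 = -4.9523

y = -0.8561x - 4.9523


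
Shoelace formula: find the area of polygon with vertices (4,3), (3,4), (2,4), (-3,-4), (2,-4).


sum(xi*y_{i+1}) = 4*4 + 3*4 + 2*(-4) - 3*(-4) + 2*3 = 38
sum(yi*x_{i+1}) = 3*3 + 4*2 + 4*(-3) - 4*2 - 4*4 = -19
Area = |38 + 19|/2 = 57/2 = 28.5000

28.5000 sq units


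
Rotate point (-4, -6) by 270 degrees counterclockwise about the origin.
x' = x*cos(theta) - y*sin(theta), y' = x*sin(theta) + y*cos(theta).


cos(270) = 0, sin(270) = -1
x' = -4*0 + 6*(-1) = -6
y' = -4*(-1) - 6*0 = 4

(-6, 4)


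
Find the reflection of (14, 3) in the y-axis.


Reflection rule for y-axis: (-x, y)
(14, 3) -> (-14, 3)

(-14, 3)


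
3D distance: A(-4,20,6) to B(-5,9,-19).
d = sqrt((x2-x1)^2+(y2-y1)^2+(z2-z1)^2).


dx=-1, dy=-11, dz=-25
d = sqrt(1+121+625) = sqrt(747) = 27.3313

27.3313


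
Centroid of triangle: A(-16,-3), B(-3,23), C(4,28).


Gx = (-16- 3+4)/3 = -15/3 = -5.0000
Gy = (-3+23+28)/3 = 48/3 = 16.0000

G = (-5.0000, 16.0000)


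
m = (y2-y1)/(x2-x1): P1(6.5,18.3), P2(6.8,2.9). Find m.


dy = 2.9 - 18.3 = -15.4
dx = 6.8 - 6.5 = 0.3
m = -15.4/0.3 = -51.3333

m = -51.3333


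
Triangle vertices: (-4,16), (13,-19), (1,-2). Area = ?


-4*(-19+ 2) = 68
13*(-2-16) = -234
1*(16+ 19) = 35
sum = -131
Area = |-131|/2 = 65.5000

65.5000 sq units


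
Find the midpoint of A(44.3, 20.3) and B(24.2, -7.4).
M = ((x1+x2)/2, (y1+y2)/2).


Mx = (44.3 + 24.2)/2 = 68.5/2 = 34.2500
My = (20.3 - 7.4)/2 = 12.9/2 = 6.4500

(34.2500, 6.4500)


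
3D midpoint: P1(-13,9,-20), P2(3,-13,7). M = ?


Mx = (-13+3)/2 = -5.0000
My = (9- 13)/2 = -2.0000
Mz = (-20+7)/2 = -6.5000

M = (-5.0000, -2.0000, -6.5000)


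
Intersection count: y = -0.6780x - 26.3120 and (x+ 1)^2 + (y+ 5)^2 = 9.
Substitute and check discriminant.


Substitute y = -0.6780x - 26.3120: (x+ 1)^2 + (-0.6780x- 26.3120+ 5)^2 = 9
Expand to Ax^2 + Bx + C = 0, where b-k = -21.312
A = 1+m^2 = 1.459684
B = 2(m(b-k) - h) = 2(-0.6780*(-21.312) + 1) = 30.899072
C = h^2 + (b-k)^2 - r^2 = 1 + 454.201344 - 9 = 446.201344
disc = B^2-4AC = 954.7527 - 2605.2519 = -1650.4992
disc < 0

0 intersection points


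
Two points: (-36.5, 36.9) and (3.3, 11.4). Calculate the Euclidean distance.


dx = 3.3 + 36.5 = 39.8
dy = 11.4 - 36.9 = -25.5
d = sqrt(1584.04 + 650.25) = sqrt(2234.29) = 47.2683

47.2683


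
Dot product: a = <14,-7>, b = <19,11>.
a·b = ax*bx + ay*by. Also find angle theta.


a·b = 14*19 - 7*11 = 266 - 77 = 189
|a| = sqrt(196+49) = 15.6525
|b| = sqrt(361+121) = 21.9545
cos(theta) = 189/(sqrt(245)*sqrt(482)) = 189/sqrt(118090) = 0.549991
theta = arccos(189/sqrt(118090)) = 56.6336 degrees

a·b = 189, theta = 56.6336 deg


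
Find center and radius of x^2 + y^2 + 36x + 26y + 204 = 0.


h = -D/2 = -36/2 = -18
k = -E/2 = -26/2 = -13
r^2 = h^2 + k^2 - F = 324 + 169 - 204 = 289
r = 17

Center (-18, -13), radius = 17


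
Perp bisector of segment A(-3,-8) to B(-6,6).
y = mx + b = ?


Midpoint = (-4.5, -1)
Slope of AB = dy/dx = 14/(-3) = -4.6667
Perp slope = -dx/dy = 3/14 = 0.2143
b = My - (perp slope)*Mx = -1 + (-3*(-4.5))/14 = -1 + 0.9643 = -0.0357

y = 0.2143x - 0.0357


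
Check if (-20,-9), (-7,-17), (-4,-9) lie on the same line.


-20*(-17+ 9) - 7*(-9+ 9) - 4*(-9+ 17)
= 160 + 0 - 32 = 128

No, not collinear (determinant = 128)


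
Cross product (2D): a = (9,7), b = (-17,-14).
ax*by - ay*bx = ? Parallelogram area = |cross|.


cross = 9*(-14) - 7*(-17) = -126 + 119 = -7
Parallelogram area = |-7| = 7

cross = -7, parallelogram area = 7


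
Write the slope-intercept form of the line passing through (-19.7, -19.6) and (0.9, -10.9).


m = (8.7)/(20.6) = 0.4223
b = y1 - m*x1 = -19.6 - (8.7*(-19.7))/(20.6) = -19.6 + 8.3199 = -11.2801

y = 0.4223x - 11.2801


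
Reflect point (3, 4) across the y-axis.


Reflection rule for y-axis: (-x, y)
(3, 4) -> (-3, 4)

(-3, 4)


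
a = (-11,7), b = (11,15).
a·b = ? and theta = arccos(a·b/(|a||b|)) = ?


a·b = -11*11 + 7*15 = -121 + 105 = -16
|a| = sqrt(121+49) = 13.0384
|b| = sqrt(121+225) = 18.6011
cos(theta) = -16/(sqrt(170)*sqrt(346)) = -16/sqrt(58820) = -0.065972
theta = arccos(-16/sqrt(58820)) = 93.7826 degrees

a·b = -16, theta = 93.7826 deg


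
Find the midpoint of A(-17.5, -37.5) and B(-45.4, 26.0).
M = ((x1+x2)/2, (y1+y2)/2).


Mx = (-17.5 - 45.4)/2 = -62.9/2 = -31.4500
My = (-37.5 + 26.0)/2 = -11.5/2 = -5.7500

(-31.4500, -5.7500)


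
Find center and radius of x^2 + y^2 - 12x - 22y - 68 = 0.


h = -D/2 = 12/2 = 6
k = -E/2 = 22/2 = 11
r^2 = h^2 + k^2 - F = 36 + 121 + 68 = 225
r = 15

Center (6, 11), radius = 15


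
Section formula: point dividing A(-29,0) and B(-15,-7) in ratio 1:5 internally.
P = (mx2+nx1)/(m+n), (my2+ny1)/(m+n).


Px = (1*(-15) + 5*(-29))/6 = -160/6 = -26.6667
Py = (1*(-7) + 5*0)/6 = -7/6 = -1.1667

P = (-26.6667, -1.1667)


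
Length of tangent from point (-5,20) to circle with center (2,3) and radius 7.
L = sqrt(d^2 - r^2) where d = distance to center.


d = sqrt((-5-2)^2 + (20-3)^2) = sqrt(49+289) = 18.3848
L = sqrt(338.0000 - 49) = sqrt(289.0000) = 17.0000

17.0000


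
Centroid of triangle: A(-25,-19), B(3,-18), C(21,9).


Gx = (-25+3+21)/3 = -1/3 = -0.3333
Gy = (-19- 18+9)/3 = -28/3 = -9.3333

G = (-0.3333, -9.3333)


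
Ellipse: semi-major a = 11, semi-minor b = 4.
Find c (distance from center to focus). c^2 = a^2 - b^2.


c^2 = 11^2 - 4^2 = 121 - 16 = 105
c = sqrt(105) = 10.2470

c = 10.2470


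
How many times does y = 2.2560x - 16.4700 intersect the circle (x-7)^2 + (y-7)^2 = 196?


Substitute y = 2.2560x - 16.4700: (x-7)^2 + (2.2560x- 16.4700-7)^2 = 196
Expand to Ax^2 + Bx + C = 0, where b-k = -23.47
A = 1+m^2 = 6.089536
B = 2(m(b-k) - h) = 2(2.2560*(-23.47) - 7) = -119.89664
C = h^2 + (b-k)^2 - r^2 = 49 + 550.8409 - 196 = 403.8409
disc = B^2-4AC = 14375.2043 - 9836.8148 = 4538.3895
disc > 0

2 intersection points


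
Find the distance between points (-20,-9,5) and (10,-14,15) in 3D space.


dx=30, dy=-5, dz=10
d = sqrt(900+25+100) = sqrt(1025) = 32.0156

32.0156


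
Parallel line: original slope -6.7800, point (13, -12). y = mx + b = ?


Parallel lines have equal slopes.
m2 = -6.7800
b2 = -12 + 6.7800*13 = 76.1400

y = -6.7800x + 76.1400


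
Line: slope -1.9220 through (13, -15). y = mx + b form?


y + 15 = -1.9220(x - 13)
y = -1.9220x - 15 + 1.9220*13
y = -1.9220x + 9.9860

y = -1.9220x + 9.9860


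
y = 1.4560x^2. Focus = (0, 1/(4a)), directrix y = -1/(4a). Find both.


a = 1.4560
1/(4a) = 0.1717
Focus = (0, 0.1717)
Directrix: y = -0.1717

Focus = (0, 0.1717), Directrix: y = -0.1717


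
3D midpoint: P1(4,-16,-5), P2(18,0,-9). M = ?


Mx = (4+18)/2 = 11.0000
My = (-16+0)/2 = -8.0000
Mz = (-5- 9)/2 = -7.0000

M = (11.0000, -8.0000, -7.0000)


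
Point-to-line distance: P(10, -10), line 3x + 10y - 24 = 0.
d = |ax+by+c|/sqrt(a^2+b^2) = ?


|3*10 + 10*(-10) - 24| = |-94| = 94
sqrt(9 + 100) = sqrt(109) = 10.4403
d = 94/sqrt(109) = 9.0036

9.0036


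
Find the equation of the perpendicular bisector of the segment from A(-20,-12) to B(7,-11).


Midpoint = (-6.5, -11.5)
Slope of AB = dy/dx = 1/27 = 0.0370
Perp slope = -dx/dy = -27/1 = -27.0000
b = My - (perp slope)*Mx = -11.5 + (27*(-6.5))/1 = -11.5 - 175.5000 = -187.0000

y = -27.0000x - 187.0000


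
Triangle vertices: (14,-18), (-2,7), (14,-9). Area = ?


14*(7+ 9) = 224
-2*(-9+ 18) = -18
14*(-18-7) = -350
sum = -144
Area = |-144|/2 = 72.0000

72.0000 sq units


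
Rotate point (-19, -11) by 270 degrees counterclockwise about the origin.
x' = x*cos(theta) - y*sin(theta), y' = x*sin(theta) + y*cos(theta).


cos(270) = 0, sin(270) = -1
x' = -19*0 + 11*(-1) = -11
y' = -19*(-1) - 11*0 = 19

(-11, 19)


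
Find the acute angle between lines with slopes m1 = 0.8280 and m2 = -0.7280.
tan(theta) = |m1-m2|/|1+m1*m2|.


m1-m2 = 1.556
1+m1*m2 = 0.397216
tan(theta) = |1.556/0.397216| = 3.917264
theta = arctan(|1.556/0.397216|) = 75.6794 degrees (acute angle)

75.6794 degrees


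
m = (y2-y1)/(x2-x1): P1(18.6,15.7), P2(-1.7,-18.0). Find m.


dy = -18.0 - 15.7 = -33.7
dx = -1.7 - 18.6 = -20.3
m = -33.7/(-20.3) = 1.6601

m = 1.6601


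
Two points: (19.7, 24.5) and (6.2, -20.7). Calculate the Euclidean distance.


dx = 6.2 - 19.7 = -13.5
dy = -20.7 - 24.5 = -45.2
d = sqrt(182.25 + 2043.04) = sqrt(2225.29) = 47.1730

47.1730


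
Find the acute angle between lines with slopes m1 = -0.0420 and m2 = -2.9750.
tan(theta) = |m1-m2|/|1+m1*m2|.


m1-m2 = 2.933
1+m1*m2 = 1.12495
tan(theta) = |2.933/1.12495| = 2.607227
theta = arctan(|2.933/1.12495|) = 69.0157 degrees (acute angle)

69.0157 degrees


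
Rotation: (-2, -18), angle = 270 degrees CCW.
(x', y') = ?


cos(270) = 0, sin(270) = -1
x' = -2*0 + 18*(-1) = -18
y' = -2*(-1) - 18*0 = 2

(-18, 2)


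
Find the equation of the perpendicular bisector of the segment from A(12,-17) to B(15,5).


Midpoint = (13.5, -6)
Slope of AB = dy/dx = 22/3 = 7.3333
Perp slope = -dx/dy = -3/22 = -0.1364
b = My - (perp slope)*Mx = -6 + (3*13.5)/22 = -6 + 1.8409 = -4.1591

y = -0.1364x - 4.1591


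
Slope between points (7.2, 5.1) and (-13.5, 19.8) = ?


dy = 19.8 - 5.1 = 14.7
dx = -13.5 - 7.2 = -20.7
m = 14.7/(-20.7) = -0.7101

m = -0.7101


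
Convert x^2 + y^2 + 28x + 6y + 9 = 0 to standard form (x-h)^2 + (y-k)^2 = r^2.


h = -D/2 = -28/2 = -14
k = -E/2 = -6/2 = -3
r^2 = h^2 + k^2 - F = 196 + 9 - 9 = 196
r = 14

Center (-14, -3), radius = 14


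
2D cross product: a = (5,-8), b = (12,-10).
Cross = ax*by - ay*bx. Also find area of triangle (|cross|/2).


cross = 5*(-10) + 8*12 = -50 + 96 = 46
Triangle area = |46|/2 = 46/2 = 23.0000

cross = 46, triangle area = 23.0000


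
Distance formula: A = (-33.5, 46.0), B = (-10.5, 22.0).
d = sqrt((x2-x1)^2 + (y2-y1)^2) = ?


dx = -10.5 + 33.5 = 23.0
dy = 22.0 - 46.0 = -24.0
d = sqrt(529.0 + 576.0) = sqrt(1105.0) = 33.2415

33.2415


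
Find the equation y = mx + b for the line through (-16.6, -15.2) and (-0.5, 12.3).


m = (27.5)/(16.1) = 1.7081
b = y1 - m*x1 = -15.2 - (27.5*(-16.6))/(16.1) = -15.2 + 28.3540 = 13.1540

y = 1.7081x + 13.1540


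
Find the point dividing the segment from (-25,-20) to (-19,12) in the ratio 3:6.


Px = (3*(-19) + 6*(-25))/9 = -207/9 = -23.0000
Py = (3*12 + 6*(-20))/9 = -84/9 = -9.3333

P = (-23.0000, -9.3333)


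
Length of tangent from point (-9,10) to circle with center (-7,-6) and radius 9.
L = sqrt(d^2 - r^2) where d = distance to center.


d = sqrt((-9+ 7)^2 + (10+ 6)^2) = sqrt(4+256) = 16.1245
L = sqrt(260.0000 - 81) = sqrt(179.0000) = 13.3791

13.3791


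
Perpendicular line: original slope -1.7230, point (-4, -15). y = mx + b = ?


Perpendicular slope = -1/m1 = -1/(-1.7230) = 0.5804
b2 = y0 - m2*x0 = -15 - 4/(-1.7230) = -15 + 2.3215 = -12.6785

y = 0.5804x - 12.6785


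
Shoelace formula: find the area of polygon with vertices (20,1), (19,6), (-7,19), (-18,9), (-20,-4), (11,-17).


sum(xi*y_{i+1}) = 20*6 + 19*19 - 7*9 - 18*(-4) - 20*(-17) + 11*1 = 841
sum(yi*x_{i+1}) = 1*19 + 6*(-7) + 19*(-18) + 9*(-20) - 4*11 - 17*20 = -929
Area = |841 + 929|/2 = 1770/2 = 885.0000

885.0000 sq units


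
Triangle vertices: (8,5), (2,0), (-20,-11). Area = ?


8*(0+ 11) = 88
2*(-11-5) = -32
-20*(5-0) = -100
sum = -44
Area = |-44|/2 = 22.0000

22.0000 sq units


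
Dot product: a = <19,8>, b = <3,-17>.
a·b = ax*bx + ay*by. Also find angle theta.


a·b = 19*3 + 8*(-17) = 57 - 136 = -79
|a| = sqrt(361+64) = 20.6155
|b| = sqrt(9+289) = 17.2627
cos(theta) = -79/(sqrt(425)*sqrt(298)) = -79/sqrt(126650) = -0.221985
theta = arccos(-79/sqrt(126650)) = 102.8257 degrees

a·b = -79, theta = 102.8257 deg


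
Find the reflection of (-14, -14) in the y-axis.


Reflection rule for y-axis: (-x, y)
(-14, -14) -> (14, -14)

(14, -14)
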